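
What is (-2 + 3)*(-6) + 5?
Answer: -1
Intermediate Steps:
(-2 + 3)*(-6) + 5 = 1*(-6) + 5 = -6 + 5 = -1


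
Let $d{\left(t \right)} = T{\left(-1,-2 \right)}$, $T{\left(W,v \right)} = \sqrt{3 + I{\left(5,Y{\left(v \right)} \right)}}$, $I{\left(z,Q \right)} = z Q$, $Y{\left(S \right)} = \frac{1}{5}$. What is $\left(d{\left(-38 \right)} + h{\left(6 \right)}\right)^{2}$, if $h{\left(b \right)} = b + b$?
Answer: $196$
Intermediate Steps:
$h{\left(b \right)} = 2 b$
$Y{\left(S \right)} = \frac{1}{5}$
$I{\left(z,Q \right)} = Q z$
$T{\left(W,v \right)} = 2$ ($T{\left(W,v \right)} = \sqrt{3 + \frac{1}{5} \cdot 5} = \sqrt{3 + 1} = \sqrt{4} = 2$)
$d{\left(t \right)} = 2$
$\left(d{\left(-38 \right)} + h{\left(6 \right)}\right)^{2} = \left(2 + 2 \cdot 6\right)^{2} = \left(2 + 12\right)^{2} = 14^{2} = 196$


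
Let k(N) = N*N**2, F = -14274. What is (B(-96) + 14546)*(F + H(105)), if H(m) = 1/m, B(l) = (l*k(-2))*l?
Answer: 88700146958/105 ≈ 8.4476e+8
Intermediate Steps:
k(N) = N**3
B(l) = -8*l**2 (B(l) = (l*(-2)**3)*l = (l*(-8))*l = (-8*l)*l = -8*l**2)
(B(-96) + 14546)*(F + H(105)) = (-8*(-96)**2 + 14546)*(-14274 + 1/105) = (-8*9216 + 14546)*(-14274 + 1/105) = (-73728 + 14546)*(-1498769/105) = -59182*(-1498769/105) = 88700146958/105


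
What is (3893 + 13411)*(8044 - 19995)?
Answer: -206800104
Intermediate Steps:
(3893 + 13411)*(8044 - 19995) = 17304*(-11951) = -206800104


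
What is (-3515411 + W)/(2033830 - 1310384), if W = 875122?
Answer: -2640289/723446 ≈ -3.6496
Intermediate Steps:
(-3515411 + W)/(2033830 - 1310384) = (-3515411 + 875122)/(2033830 - 1310384) = -2640289/723446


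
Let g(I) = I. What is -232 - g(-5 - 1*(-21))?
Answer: -248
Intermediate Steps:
-232 - g(-5 - 1*(-21)) = -232 - (-5 - 1*(-21)) = -232 - (-5 + 21) = -232 - 1*16 = -232 - 16 = -248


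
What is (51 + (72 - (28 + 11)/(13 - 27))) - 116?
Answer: 137/14 ≈ 9.7857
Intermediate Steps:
(51 + (72 - (28 + 11)/(13 - 27))) - 116 = (51 + (72 - 39/(-14))) - 116 = (51 + (72 - 39*(-1)/14)) - 116 = (51 + (72 - 1*(-39/14))) - 116 = (51 + (72 + 39/14)) - 116 = (51 + 1047/14) - 116 = 1761/14 - 116 = 137/14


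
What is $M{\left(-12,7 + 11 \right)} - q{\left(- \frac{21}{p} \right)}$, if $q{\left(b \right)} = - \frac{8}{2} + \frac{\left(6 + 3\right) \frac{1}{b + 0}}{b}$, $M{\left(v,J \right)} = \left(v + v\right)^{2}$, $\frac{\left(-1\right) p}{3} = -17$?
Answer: $\frac{25819}{49} \approx 526.92$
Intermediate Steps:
$p = 51$ ($p = \left(-3\right) \left(-17\right) = 51$)
$M{\left(v,J \right)} = 4 v^{2}$ ($M{\left(v,J \right)} = \left(2 v\right)^{2} = 4 v^{2}$)
$q{\left(b \right)} = -4 + \frac{9}{b^{2}}$ ($q{\left(b \right)} = \left(-8\right) \frac{1}{2} + \frac{9 \frac{1}{b}}{b} = -4 + \frac{9}{b^{2}}$)
$M{\left(-12,7 + 11 \right)} - q{\left(- \frac{21}{p} \right)} = 4 \left(-12\right)^{2} - \left(-4 + \frac{9}{\frac{49}{289}}\right) = 4 \cdot 144 - \left(-4 + \frac{9}{\frac{49}{289}}\right) = 576 - \left(-4 + \frac{9}{\frac{49}{289}}\right) = 576 - \left(-4 + 9 \cdot \frac{289}{49}\right) = 576 - \left(-4 + \frac{2601}{49}\right) = 576 - \frac{2405}{49} = \frac{25819}{49}$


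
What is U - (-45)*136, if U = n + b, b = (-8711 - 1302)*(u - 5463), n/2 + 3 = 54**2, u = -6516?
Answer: 119957673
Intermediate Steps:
n = 5826 (n = -6 + 2*54**2 = -6 + 2*2916 = -6 + 5832 = 5826)
b = 119945727 (b = (-8711 - 1302)*(-6516 - 5463) = -10013*(-11979) = 119945727)
U = 119951553 (U = 5826 + 119945727 = 119951553)
U - (-45)*136 = 119951553 - (-45)*136 = 119951553 - 1*(-6120) = 119951553 + 6120 = 119957673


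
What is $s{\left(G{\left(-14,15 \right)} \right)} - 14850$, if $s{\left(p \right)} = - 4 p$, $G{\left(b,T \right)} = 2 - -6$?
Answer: $-14882$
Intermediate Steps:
$G{\left(b,T \right)} = 8$ ($G{\left(b,T \right)} = 2 + 6 = 8$)
$s{\left(G{\left(-14,15 \right)} \right)} - 14850 = \left(-4\right) 8 - 14850 = -32 - 14850 = -14882$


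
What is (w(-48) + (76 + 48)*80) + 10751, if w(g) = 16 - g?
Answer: 20735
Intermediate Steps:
(w(-48) + (76 + 48)*80) + 10751 = ((16 - 1*(-48)) + (76 + 48)*80) + 10751 = ((16 + 48) + 124*80) + 10751 = (64 + 9920) + 10751 = 9984 + 10751 = 20735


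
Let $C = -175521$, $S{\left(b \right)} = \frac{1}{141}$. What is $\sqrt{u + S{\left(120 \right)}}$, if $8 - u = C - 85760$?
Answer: $\frac{5 \sqrt{207787470}}{141} \approx 511.16$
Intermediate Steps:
$S{\left(b \right)} = \frac{1}{141}$
$u = 261289$ ($u = 8 - \left(-175521 - 85760\right) = 8 - -261281 = 8 + 261281 = 261289$)
$\sqrt{u + S{\left(120 \right)}} = \sqrt{261289 + \frac{1}{141}} = \sqrt{\frac{36841750}{141}} = \frac{5 \sqrt{207787470}}{141}$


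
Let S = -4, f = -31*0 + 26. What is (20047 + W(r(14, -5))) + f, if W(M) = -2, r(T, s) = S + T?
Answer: 20071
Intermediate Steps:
f = 26 (f = 0 + 26 = 26)
r(T, s) = -4 + T
(20047 + W(r(14, -5))) + f = (20047 - 2) + 26 = 20045 + 26 = 20071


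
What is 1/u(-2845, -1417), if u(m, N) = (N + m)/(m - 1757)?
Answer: 2301/2131 ≈ 1.0798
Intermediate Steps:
u(m, N) = (N + m)/(-1757 + m)
1/u(-2845, -1417) = 1/((-1417 - 2845)/(-1757 - 2845)) = 1/(-4262/(-4602)) = 1/(-1/4602*(-4262)) = 1/(2131/2301) = 2301/2131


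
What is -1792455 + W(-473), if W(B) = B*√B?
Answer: -1792455 - 473*I*√473 ≈ -1.7925e+6 - 10287.0*I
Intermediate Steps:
W(B) = B^(3/2)
-1792455 + W(-473) = -1792455 + (-473)^(3/2) = -1792455 - 473*I*√473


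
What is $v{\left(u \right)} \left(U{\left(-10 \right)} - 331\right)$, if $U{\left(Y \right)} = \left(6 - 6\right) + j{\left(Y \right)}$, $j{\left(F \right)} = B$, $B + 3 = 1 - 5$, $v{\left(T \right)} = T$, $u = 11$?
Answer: $-3718$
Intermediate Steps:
$B = -7$ ($B = -3 + \left(1 - 5\right) = -3 - 4 = -7$)
$j{\left(F \right)} = -7$
$U{\left(Y \right)} = -7$ ($U{\left(Y \right)} = \left(6 - 6\right) - 7 = 0 - 7 = -7$)
$v{\left(u \right)} \left(U{\left(-10 \right)} - 331\right) = 11 \left(-7 - 331\right) = 11 \left(-338\right) = -3718$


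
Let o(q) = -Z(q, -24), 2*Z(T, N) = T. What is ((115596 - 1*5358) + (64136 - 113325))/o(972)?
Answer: -61049/486 ≈ -125.62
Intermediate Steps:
Z(T, N) = T/2
o(q) = -q/2
((115596 - 1*5358) + (64136 - 113325))/o(972) = ((115596 - 1*5358) + (64136 - 113325))/((-½*972)) = ((115596 - 5358) - 49189)/(-486) = (110238 - 49189)*(-1/486) = 61049*(-1/486) = -61049/486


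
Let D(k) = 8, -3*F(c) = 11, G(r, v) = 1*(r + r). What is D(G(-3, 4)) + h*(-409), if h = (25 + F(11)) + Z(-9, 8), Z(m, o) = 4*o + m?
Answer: -54373/3 ≈ -18124.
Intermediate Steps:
Z(m, o) = m + 4*o
G(r, v) = 2*r (G(r, v) = 1*(2*r) = 2*r)
F(c) = -11/3 (F(c) = -⅓*11 = -11/3)
h = 133/3 (h = (25 - 11/3) + (-9 + 4*8) = 64/3 + (-9 + 32) = 64/3 + 23 = 133/3 ≈ 44.333)
D(G(-3, 4)) + h*(-409) = 8 + (133/3)*(-409) = 8 - 54397/3 = -54373/3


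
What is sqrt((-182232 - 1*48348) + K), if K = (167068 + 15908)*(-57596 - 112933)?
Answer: 6*I*sqrt(866748469) ≈ 1.7664e+5*I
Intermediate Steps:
K = -31202714304 (K = 182976*(-170529) = -31202714304)
sqrt((-182232 - 1*48348) + K) = sqrt((-182232 - 1*48348) - 31202714304) = sqrt((-182232 - 48348) - 31202714304) = sqrt(-230580 - 31202714304) = sqrt(-31202944884) = 6*I*sqrt(866748469)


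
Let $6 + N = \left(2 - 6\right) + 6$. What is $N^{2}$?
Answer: $16$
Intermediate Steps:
$N = -4$ ($N = -6 + \left(\left(2 - 6\right) + 6\right) = -6 + \left(-4 + 6\right) = -6 + 2 = -4$)
$N^{2} = \left(-4\right)^{2} = 16$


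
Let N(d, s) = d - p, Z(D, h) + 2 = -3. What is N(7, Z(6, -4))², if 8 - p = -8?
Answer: 81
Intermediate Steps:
p = 16 (p = 8 - 1*(-8) = 8 + 8 = 16)
Z(D, h) = -5 (Z(D, h) = -2 - 3 = -5)
N(d, s) = -16 + d (N(d, s) = d - 1*16 = d - 16 = -16 + d)
N(7, Z(6, -4))² = (-16 + 7)² = (-9)² = 81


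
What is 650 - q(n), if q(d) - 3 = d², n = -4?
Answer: 631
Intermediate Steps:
q(d) = 3 + d²
650 - q(n) = 650 - (3 + (-4)²) = 650 - (3 + 16) = 650 - 1*19 = 650 - 19 = 631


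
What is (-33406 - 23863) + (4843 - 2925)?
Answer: -55351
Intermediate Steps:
(-33406 - 23863) + (4843 - 2925) = -57269 + 1918 = -55351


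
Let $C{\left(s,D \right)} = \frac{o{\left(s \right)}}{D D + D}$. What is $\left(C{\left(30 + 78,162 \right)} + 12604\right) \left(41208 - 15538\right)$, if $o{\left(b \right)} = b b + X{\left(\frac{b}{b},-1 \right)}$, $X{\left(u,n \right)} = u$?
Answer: $\frac{4271910130315}{13203} \approx 3.2356 \cdot 10^{8}$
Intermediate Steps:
$o{\left(b \right)} = 1 + b^{2}$ ($o{\left(b \right)} = b b + \frac{b}{b} = b^{2} + 1 = 1 + b^{2}$)
$C{\left(s,D \right)} = \frac{1 + s^{2}}{D + D^{2}}$ ($C{\left(s,D \right)} = \frac{1 + s^{2}}{D D + D} = \frac{1 + s^{2}}{D^{2} + D} = \frac{1 + s^{2}}{D + D^{2}}$)
$\left(C{\left(30 + 78,162 \right)} + 12604\right) \left(41208 - 15538\right) = \left(\frac{1 + \left(30 + 78\right)^{2}}{162 \left(1 + 162\right)} + 12604\right) \left(41208 - 15538\right) = \left(\frac{1 + 108^{2}}{162 \cdot 163} + 12604\right) 25670 = \left(\frac{1}{162} \cdot \frac{1}{163} \left(1 + 11664\right) + 12604\right) 25670 = \left(\frac{1}{162} \cdot \frac{1}{163} \cdot 11665 + 12604\right) 25670 = \left(\frac{11665}{26406} + 12604\right) 25670 = \frac{332832889}{26406} \cdot 25670 = \frac{4271910130315}{13203}$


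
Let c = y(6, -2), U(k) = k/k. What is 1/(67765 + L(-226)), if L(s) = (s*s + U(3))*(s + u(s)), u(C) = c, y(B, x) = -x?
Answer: -1/11373483 ≈ -8.7924e-8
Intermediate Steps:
U(k) = 1
c = 2 (c = -1*(-2) = 2)
u(C) = 2
L(s) = (1 + s²)*(2 + s) (L(s) = (s*s + 1)*(s + 2) = (s² + 1)*(2 + s) = (1 + s²)*(2 + s))
1/(67765 + L(-226)) = 1/(67765 + (2 - 226 + (-226)³ + 2*(-226)²)) = 1/(67765 + (2 - 226 - 11543176 + 2*51076)) = 1/(67765 + (2 - 226 - 11543176 + 102152)) = 1/(67765 - 11441248) = 1/(-11373483) = -1/11373483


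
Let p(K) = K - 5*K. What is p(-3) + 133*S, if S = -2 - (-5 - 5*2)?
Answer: 1741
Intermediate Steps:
S = 13 (S = -2 - (-5 - 10) = -2 - 1*(-15) = -2 + 15 = 13)
p(K) = -4*K
p(-3) + 133*S = -4*(-3) + 133*13 = 12 + 1729 = 1741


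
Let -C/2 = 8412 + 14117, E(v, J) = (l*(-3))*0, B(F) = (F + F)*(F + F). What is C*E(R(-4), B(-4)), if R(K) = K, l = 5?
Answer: 0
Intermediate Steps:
B(F) = 4*F**2 (B(F) = (2*F)*(2*F) = 4*F**2)
E(v, J) = 0 (E(v, J) = (5*(-3))*0 = -15*0 = 0)
C = -45058 (C = -2*(8412 + 14117) = -2*22529 = -45058)
C*E(R(-4), B(-4)) = -45058*0 = 0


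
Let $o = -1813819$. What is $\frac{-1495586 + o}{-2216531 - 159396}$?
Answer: $\frac{3309405}{2375927} \approx 1.3929$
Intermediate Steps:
$\frac{-1495586 + o}{-2216531 - 159396} = \frac{-1495586 - 1813819}{-2216531 - 159396} = - \frac{3309405}{-2216531 - 159396} = - \frac{3309405}{-2375927} = \left(-3309405\right) \left(- \frac{1}{2375927}\right) = \frac{3309405}{2375927}$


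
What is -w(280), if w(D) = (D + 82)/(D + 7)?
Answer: -362/287 ≈ -1.2613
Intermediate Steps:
w(D) = (82 + D)/(7 + D)
-w(280) = -(82 + 280)/(7 + 280) = -362/287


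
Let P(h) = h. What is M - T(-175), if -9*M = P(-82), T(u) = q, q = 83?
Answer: -665/9 ≈ -73.889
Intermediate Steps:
T(u) = 83
M = 82/9 (M = -⅑*(-82) = 82/9 ≈ 9.1111)
M - T(-175) = 82/9 - 1*83 = 82/9 - 83 = -665/9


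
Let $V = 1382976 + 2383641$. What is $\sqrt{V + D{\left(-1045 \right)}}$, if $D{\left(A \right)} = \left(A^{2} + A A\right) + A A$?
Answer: $2 \sqrt{1760673} \approx 2653.8$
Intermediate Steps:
$D{\left(A \right)} = 3 A^{2}$ ($D{\left(A \right)} = \left(A^{2} + A^{2}\right) + A^{2} = 2 A^{2} + A^{2} = 3 A^{2}$)
$V = 3766617$
$\sqrt{V + D{\left(-1045 \right)}} = \sqrt{3766617 + 3 \left(-1045\right)^{2}} = \sqrt{3766617 + 3 \cdot 1092025} = \sqrt{3766617 + 3276075} = \sqrt{7042692} = 2 \sqrt{1760673}$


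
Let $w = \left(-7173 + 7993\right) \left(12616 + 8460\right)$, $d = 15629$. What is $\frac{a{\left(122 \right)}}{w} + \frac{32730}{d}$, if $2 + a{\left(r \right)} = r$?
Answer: $\frac{14141305227}{6752634482} \approx 2.0942$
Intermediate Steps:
$a{\left(r \right)} = -2 + r$
$w = 17282320$ ($w = 820 \cdot 21076 = 17282320$)
$\frac{a{\left(122 \right)}}{w} + \frac{32730}{d} = \frac{-2 + 122}{17282320} + \frac{32730}{15629} = 120 \cdot \frac{1}{17282320} + 32730 \cdot \frac{1}{15629} = \frac{3}{432058} + \frac{32730}{15629} = \frac{14141305227}{6752634482}$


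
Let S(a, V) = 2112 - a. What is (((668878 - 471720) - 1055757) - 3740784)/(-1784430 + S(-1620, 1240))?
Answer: 4599383/1780698 ≈ 2.5829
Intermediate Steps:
(((668878 - 471720) - 1055757) - 3740784)/(-1784430 + S(-1620, 1240)) = (((668878 - 471720) - 1055757) - 3740784)/(-1784430 + (2112 - 1*(-1620))) = ((197158 - 1055757) - 3740784)/(-1784430 + (2112 + 1620)) = (-858599 - 3740784)/(-1784430 + 3732) = -4599383/(-1780698) = -4599383*(-1/1780698) = 4599383/1780698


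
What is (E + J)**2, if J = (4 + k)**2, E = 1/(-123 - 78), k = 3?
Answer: 96983104/40401 ≈ 2400.5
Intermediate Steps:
E = -1/201 (E = 1/(-201) = -1/201 ≈ -0.0049751)
J = 49 (J = (4 + 3)**2 = 7**2 = 49)
(E + J)**2 = (-1/201 + 49)**2 = (9848/201)**2 = 96983104/40401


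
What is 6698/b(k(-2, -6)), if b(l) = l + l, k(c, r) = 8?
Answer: 3349/8 ≈ 418.63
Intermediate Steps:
b(l) = 2*l
6698/b(k(-2, -6)) = 6698/((2*8)) = 6698/16 = 6698*(1/16) = 3349/8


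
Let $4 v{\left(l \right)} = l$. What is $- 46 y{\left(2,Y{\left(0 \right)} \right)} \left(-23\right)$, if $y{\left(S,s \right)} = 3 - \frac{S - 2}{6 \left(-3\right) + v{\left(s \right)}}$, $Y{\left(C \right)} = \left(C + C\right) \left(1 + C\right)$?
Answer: $3174$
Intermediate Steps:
$v{\left(l \right)} = \frac{l}{4}$
$Y{\left(C \right)} = 2 C \left(1 + C\right)$
$y{\left(S,s \right)} = 3 - \frac{-2 + S}{-18 + \frac{s}{4}}$ ($y{\left(S,s \right)} = 3 - \frac{S - 2}{6 \left(-3\right) + \frac{s}{4}} = 3 - \frac{-2 + S}{-18 + \frac{s}{4}}$)
$- 46 y{\left(2,Y{\left(0 \right)} \right)} \left(-23\right) = - 46 \frac{-208 - 8 + 3 \cdot 2 \cdot 0 \left(1 + 0\right)}{-72 + 2 \cdot 0 \left(1 + 0\right)} \left(-23\right) = - 46 \frac{-208 - 8 + 3 \cdot 2 \cdot 0 \cdot 1}{-72 + 2 \cdot 0 \cdot 1} \left(-23\right) = - 46 \frac{-208 - 8 + 3 \cdot 0}{-72 + 0} \left(-23\right) = - 46 \frac{-208 - 8 + 0}{-72} \left(-23\right) = - 46 \left(\left(- \frac{1}{72}\right) \left(-216\right)\right) \left(-23\right) = \left(-46\right) 3 \left(-23\right) = \left(-138\right) \left(-23\right) = 3174$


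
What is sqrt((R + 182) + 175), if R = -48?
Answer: sqrt(309) ≈ 17.578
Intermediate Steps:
sqrt((R + 182) + 175) = sqrt((-48 + 182) + 175) = sqrt(134 + 175) = sqrt(309)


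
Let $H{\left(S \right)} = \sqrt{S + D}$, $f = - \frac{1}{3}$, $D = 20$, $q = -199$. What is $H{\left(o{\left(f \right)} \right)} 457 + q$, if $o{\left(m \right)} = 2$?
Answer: $-199 + 457 \sqrt{22} \approx 1944.5$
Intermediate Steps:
$f = - \frac{1}{3}$ ($f = \left(-1\right) \frac{1}{3} = - \frac{1}{3} \approx -0.33333$)
$H{\left(S \right)} = \sqrt{20 + S}$ ($H{\left(S \right)} = \sqrt{S + 20} = \sqrt{20 + S}$)
$H{\left(o{\left(f \right)} \right)} 457 + q = \sqrt{20 + 2} \cdot 457 - 199 = \sqrt{22} \cdot 457 - 199 = 457 \sqrt{22} - 199 = -199 + 457 \sqrt{22}$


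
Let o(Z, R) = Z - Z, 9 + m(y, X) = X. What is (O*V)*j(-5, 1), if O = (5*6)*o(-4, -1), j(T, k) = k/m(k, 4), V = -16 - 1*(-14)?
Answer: 0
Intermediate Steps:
m(y, X) = -9 + X
V = -2 (V = -16 + 14 = -2)
o(Z, R) = 0
j(T, k) = -k/5 (j(T, k) = k/(-9 + 4) = k/(-5) = k*(-⅕) = -k/5)
O = 0 (O = (5*6)*0 = 30*0 = 0)
(O*V)*j(-5, 1) = (0*(-2))*(-⅕*1) = 0*(-⅕) = 0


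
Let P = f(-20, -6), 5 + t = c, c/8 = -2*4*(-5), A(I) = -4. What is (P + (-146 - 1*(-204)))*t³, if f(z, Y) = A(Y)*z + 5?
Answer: 4469590125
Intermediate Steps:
c = 320 (c = 8*(-2*4*(-5)) = 8*(-8*(-5)) = 8*40 = 320)
f(z, Y) = 5 - 4*z (f(z, Y) = -4*z + 5 = 5 - 4*z)
t = 315 (t = -5 + 320 = 315)
P = 85 (P = 5 - 4*(-20) = 5 + 80 = 85)
(P + (-146 - 1*(-204)))*t³ = (85 + (-146 - 1*(-204)))*315³ = (85 + (-146 + 204))*31255875 = (85 + 58)*31255875 = 143*31255875 = 4469590125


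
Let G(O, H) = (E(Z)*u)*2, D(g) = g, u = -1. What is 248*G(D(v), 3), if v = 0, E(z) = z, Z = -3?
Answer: 1488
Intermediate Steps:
G(O, H) = 6 (G(O, H) = -3*(-1)*2 = 3*2 = 6)
248*G(D(v), 3) = 248*6 = 1488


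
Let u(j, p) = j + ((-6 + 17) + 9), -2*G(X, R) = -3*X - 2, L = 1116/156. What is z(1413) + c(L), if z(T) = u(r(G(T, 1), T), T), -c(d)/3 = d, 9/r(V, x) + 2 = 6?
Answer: 41/52 ≈ 0.78846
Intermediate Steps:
L = 93/13 (L = 1116*(1/156) = 93/13 ≈ 7.1538)
G(X, R) = 1 + 3*X/2 (G(X, R) = -(-3*X - 2)/2 = -(-2 - 3*X)/2 = 1 + 3*X/2)
r(V, x) = 9/4 (r(V, x) = 9/(-2 + 6) = 9/4)
c(d) = -3*d
u(j, p) = 20 + j (u(j, p) = j + (11 + 9) = j + 20 = 20 + j)
z(T) = 89/4 (z(T) = 20 + 9/4 = 89/4)
z(1413) + c(L) = 89/4 - 3*93/13 = 89/4 - 279/13 = 41/52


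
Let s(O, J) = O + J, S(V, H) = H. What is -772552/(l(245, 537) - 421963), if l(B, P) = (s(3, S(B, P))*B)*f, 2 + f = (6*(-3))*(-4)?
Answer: -772552/8839037 ≈ -0.087402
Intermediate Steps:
s(O, J) = J + O
f = 70 (f = -2 + (6*(-3))*(-4) = -2 - 18*(-4) = -2 + 72 = 70)
l(B, P) = 70*B*(3 + P) (l(B, P) = ((P + 3)*B)*70 = ((3 + P)*B)*70 = (B*(3 + P))*70 = 70*B*(3 + P))
-772552/(l(245, 537) - 421963) = -772552/(70*245*(3 + 537) - 421963) = -772552/(70*245*540 - 421963) = -772552/(9261000 - 421963) = -772552/8839037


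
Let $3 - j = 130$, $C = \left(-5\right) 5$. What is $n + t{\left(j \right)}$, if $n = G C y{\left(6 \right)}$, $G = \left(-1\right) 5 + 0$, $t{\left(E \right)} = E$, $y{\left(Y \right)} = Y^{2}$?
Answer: $4373$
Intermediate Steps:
$C = -25$
$j = -127$ ($j = 3 - 130 = -127$)
$G = -5$ ($G = -5 + 0 = -5$)
$n = 4500$ ($n = \left(-5\right) \left(-25\right) 6^{2} = 125 \cdot 36 = 4500$)
$n + t{\left(j \right)} = 4500 - 127 = 4373$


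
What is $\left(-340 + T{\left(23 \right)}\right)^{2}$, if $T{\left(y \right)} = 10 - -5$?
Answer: $105625$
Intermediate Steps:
$T{\left(y \right)} = 15$ ($T{\left(y \right)} = 10 + 5 = 15$)
$\left(-340 + T{\left(23 \right)}\right)^{2} = \left(-340 + 15\right)^{2} = \left(-325\right)^{2} = 105625$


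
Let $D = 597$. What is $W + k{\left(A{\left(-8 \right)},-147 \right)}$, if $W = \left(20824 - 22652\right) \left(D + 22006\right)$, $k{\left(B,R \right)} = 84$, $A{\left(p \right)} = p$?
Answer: $-41318200$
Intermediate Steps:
$W = -41318284$ ($W = \left(20824 - 22652\right) \left(597 + 22006\right) = \left(-1828\right) 22603 = -41318284$)
$W + k{\left(A{\left(-8 \right)},-147 \right)} = -41318284 + 84 = -41318200$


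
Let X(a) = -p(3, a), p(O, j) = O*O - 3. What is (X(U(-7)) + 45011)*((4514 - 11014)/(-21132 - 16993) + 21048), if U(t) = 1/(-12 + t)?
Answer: 57783647692/61 ≈ 9.4727e+8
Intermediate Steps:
p(O, j) = -3 + O² (p(O, j) = O² - 3 = -3 + O²)
X(a) = -6 (X(a) = -(-3 + 3²) = -(-3 + 9) = -1*6 = -6)
(X(U(-7)) + 45011)*((4514 - 11014)/(-21132 - 16993) + 21048) = (-6 + 45011)*((4514 - 11014)/(-21132 - 16993) + 21048) = 45005*(-6500/(-38125) + 21048) = 45005*(-6500*(-1/38125) + 21048) = 45005*(52/305 + 21048) = 45005*(6419692/305) = 57783647692/61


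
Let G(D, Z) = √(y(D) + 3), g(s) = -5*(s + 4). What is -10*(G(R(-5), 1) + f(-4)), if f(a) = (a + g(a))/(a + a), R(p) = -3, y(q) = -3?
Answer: -5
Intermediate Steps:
g(s) = -20 - 5*s (g(s) = -5*(4 + s) = -20 - 5*s)
G(D, Z) = 0 (G(D, Z) = √(-3 + 3) = √0 = 0)
f(a) = (-20 - 4*a)/(2*a) (f(a) = (a + (-20 - 5*a))/(a + a) = (-20 - 4*a)/((2*a)) = (-20 - 4*a)*(1/(2*a)) = (-20 - 4*a)/(2*a))
-10*(G(R(-5), 1) + f(-4)) = -10*(0 + (-2 - 10/(-4))) = -10*(0 + (-2 - 10*(-¼))) = -10*(0 + (-2 + 5/2)) = -10*(0 + ½) = -10*½ = -5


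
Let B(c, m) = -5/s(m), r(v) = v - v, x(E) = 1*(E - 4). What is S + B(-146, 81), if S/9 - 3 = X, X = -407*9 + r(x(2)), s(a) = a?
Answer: -2668145/81 ≈ -32940.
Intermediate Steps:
x(E) = -4 + E (x(E) = 1*(-4 + E) = -4 + E)
r(v) = 0
B(c, m) = -5/m
X = -3663 (X = -407*9 + 0 = -3663 + 0 = -3663)
S = -32940 (S = 27 + 9*(-3663) = 27 - 32967 = -32940)
S + B(-146, 81) = -32940 - 5/81 = -2668145/81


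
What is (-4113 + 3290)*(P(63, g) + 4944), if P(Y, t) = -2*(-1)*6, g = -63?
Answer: -4078788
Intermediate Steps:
P(Y, t) = 12 (P(Y, t) = 2*6 = 12)
(-4113 + 3290)*(P(63, g) + 4944) = (-4113 + 3290)*(12 + 4944) = -823*4956 = -4078788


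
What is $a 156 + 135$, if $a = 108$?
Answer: $16983$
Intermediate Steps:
$a 156 + 135 = 108 \cdot 156 + 135 = 16848 + 135 = 16983$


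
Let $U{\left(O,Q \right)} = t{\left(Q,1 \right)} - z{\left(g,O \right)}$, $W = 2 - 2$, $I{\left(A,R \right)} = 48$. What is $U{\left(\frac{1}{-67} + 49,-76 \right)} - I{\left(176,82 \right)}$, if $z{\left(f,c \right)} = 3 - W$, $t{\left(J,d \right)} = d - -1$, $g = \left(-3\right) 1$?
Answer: $-49$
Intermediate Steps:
$g = -3$
$W = 0$
$t{\left(J,d \right)} = 1 + d$ ($t{\left(J,d \right)} = d + 1 = 1 + d$)
$z{\left(f,c \right)} = 3$ ($z{\left(f,c \right)} = 3 - 0 = 3 + 0 = 3$)
$U{\left(O,Q \right)} = -1$ ($U{\left(O,Q \right)} = \left(1 + 1\right) - 3 = 2 - 3 = -1$)
$U{\left(\frac{1}{-67} + 49,-76 \right)} - I{\left(176,82 \right)} = -1 - 48 = -49$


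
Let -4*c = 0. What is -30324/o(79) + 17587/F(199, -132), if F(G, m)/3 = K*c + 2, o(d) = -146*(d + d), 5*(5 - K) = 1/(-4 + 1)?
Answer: 101469715/34602 ≈ 2932.5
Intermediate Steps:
K = 76/15 (K = 5 - 1/(5*(-4 + 1)) = 5 - ⅕/(-3) = 5 - ⅕*(-⅓) = 5 + 1/15 = 76/15 ≈ 5.0667)
c = 0 (c = -¼*0 = 0)
o(d) = -292*d
F(G, m) = 6 (F(G, m) = 3*((76/15)*0 + 2) = 3*(0 + 2) = 3*2 = 6)
-30324/o(79) + 17587/F(199, -132) = -30324/((-292*79)) + 17587/6 = -30324/(-23068) + 17587*(⅙) = -30324*(-1/23068) + 17587/6 = 7581/5767 + 17587/6 = 101469715/34602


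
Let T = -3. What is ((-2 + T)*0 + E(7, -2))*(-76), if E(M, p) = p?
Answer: 152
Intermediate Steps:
((-2 + T)*0 + E(7, -2))*(-76) = ((-2 - 3)*0 - 2)*(-76) = (-5*0 - 2)*(-76) = (0 - 2)*(-76) = -2*(-76) = 152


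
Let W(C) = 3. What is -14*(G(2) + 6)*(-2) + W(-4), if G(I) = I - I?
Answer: 171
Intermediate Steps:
G(I) = 0
-14*(G(2) + 6)*(-2) + W(-4) = -14*(0 + 6)*(-2) + 3 = -84*(-2) + 3 = -14*(-12) + 3 = 168 + 3 = 171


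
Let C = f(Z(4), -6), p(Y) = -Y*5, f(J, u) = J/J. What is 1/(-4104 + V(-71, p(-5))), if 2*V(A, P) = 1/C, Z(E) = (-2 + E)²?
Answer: -2/8207 ≈ -0.00024369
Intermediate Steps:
f(J, u) = 1
p(Y) = -5*Y
C = 1
V(A, P) = ½ (V(A, P) = (½)/1 = (½)*1 = ½)
1/(-4104 + V(-71, p(-5))) = 1/(-4104 + ½) = 1/(-8207/2) = -2/8207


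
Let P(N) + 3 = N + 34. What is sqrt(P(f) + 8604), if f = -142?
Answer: sqrt(8493) ≈ 92.157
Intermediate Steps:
P(N) = 31 + N (P(N) = -3 + (N + 34) = -3 + (34 + N) = 31 + N)
sqrt(P(f) + 8604) = sqrt((31 - 142) + 8604) = sqrt(-111 + 8604) = sqrt(8493)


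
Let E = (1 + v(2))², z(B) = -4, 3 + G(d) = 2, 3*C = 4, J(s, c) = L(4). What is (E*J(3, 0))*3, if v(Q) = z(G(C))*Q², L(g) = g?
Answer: 2700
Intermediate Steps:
J(s, c) = 4
C = 4/3 (C = (⅓)*4 = 4/3 ≈ 1.3333)
G(d) = -1 (G(d) = -3 + 2 = -1)
v(Q) = -4*Q²
E = 225 (E = (1 - 4*2²)² = (1 - 4*4)² = (1 - 16)² = (-15)² = 225)
(E*J(3, 0))*3 = (225*4)*3 = 900*3 = 2700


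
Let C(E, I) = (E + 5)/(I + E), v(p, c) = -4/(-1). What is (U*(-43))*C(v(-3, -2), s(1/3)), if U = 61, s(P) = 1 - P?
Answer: -70821/14 ≈ -5058.6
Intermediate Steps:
v(p, c) = 4 (v(p, c) = -4*(-1) = 4)
C(E, I) = (5 + E)/(E + I)
(U*(-43))*C(v(-3, -2), s(1/3)) = (61*(-43))*((5 + 4)/(4 + (1 - 1/3))) = -2623*9/(4 + (1 - 1*⅓)) = -2623*9/(4 + (1 - ⅓)) = -2623*9/(4 + ⅔) = -2623*9/14/3 = -7869*9/14 = -2623*27/14 = -70821/14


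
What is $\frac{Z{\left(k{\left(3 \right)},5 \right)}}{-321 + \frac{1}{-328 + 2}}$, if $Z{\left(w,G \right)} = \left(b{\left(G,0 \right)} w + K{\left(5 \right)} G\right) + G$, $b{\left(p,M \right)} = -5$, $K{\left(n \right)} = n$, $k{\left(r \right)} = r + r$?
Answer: $0$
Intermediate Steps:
$k{\left(r \right)} = 2 r$
$Z{\left(w,G \right)} = - 5 w + 6 G$ ($Z{\left(w,G \right)} = \left(- 5 w + 5 G\right) + G = - 5 w + 6 G$)
$\frac{Z{\left(k{\left(3 \right)},5 \right)}}{-321 + \frac{1}{-328 + 2}} = \frac{- 5 \cdot 2 \cdot 3 + 6 \cdot 5}{-321 + \frac{1}{-328 + 2}} = \frac{\left(-5\right) 6 + 30}{-321 + \frac{1}{-326}} = \frac{-30 + 30}{-321 - \frac{1}{326}} = \frac{0}{- \frac{104647}{326}} = 0 \left(- \frac{326}{104647}\right) = 0$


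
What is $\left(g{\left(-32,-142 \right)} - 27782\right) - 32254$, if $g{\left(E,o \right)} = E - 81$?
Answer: $-60149$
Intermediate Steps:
$g{\left(E,o \right)} = -81 + E$
$\left(g{\left(-32,-142 \right)} - 27782\right) - 32254 = \left(\left(-81 - 32\right) - 27782\right) - 32254 = \left(-113 - 27782\right) - 32254 = -27895 - 32254 = -60149$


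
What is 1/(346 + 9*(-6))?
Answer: 1/292 ≈ 0.0034247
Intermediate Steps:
1/(346 + 9*(-6)) = 1/(346 - 54) = 1/292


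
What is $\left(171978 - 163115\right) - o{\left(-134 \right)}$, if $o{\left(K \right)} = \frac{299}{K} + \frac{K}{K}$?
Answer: $\frac{1187807}{134} \approx 8864.2$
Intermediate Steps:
$o{\left(K \right)} = 1 + \frac{299}{K}$ ($o{\left(K \right)} = \frac{299}{K} + 1 = 1 + \frac{299}{K}$)
$\left(171978 - 163115\right) - o{\left(-134 \right)} = \left(171978 - 163115\right) - \frac{299 - 134}{-134} = \left(171978 - 163115\right) - \left(- \frac{1}{134}\right) 165 = 8863 - - \frac{165}{134} = 8863 + \frac{165}{134} = \frac{1187807}{134}$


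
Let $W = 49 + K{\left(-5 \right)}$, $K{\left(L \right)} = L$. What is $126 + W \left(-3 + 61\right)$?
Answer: $2678$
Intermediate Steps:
$W = 44$ ($W = 49 - 5 = 44$)
$126 + W \left(-3 + 61\right) = 126 + 44 \left(-3 + 61\right) = 126 + 44 \cdot 58 = 126 + 2552 = 2678$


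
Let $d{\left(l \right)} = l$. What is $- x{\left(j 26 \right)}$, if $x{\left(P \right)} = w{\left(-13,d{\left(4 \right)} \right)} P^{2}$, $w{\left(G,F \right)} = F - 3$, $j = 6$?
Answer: $-24336$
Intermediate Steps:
$w{\left(G,F \right)} = -3 + F$
$x{\left(P \right)} = P^{2}$ ($x{\left(P \right)} = \left(-3 + 4\right) P^{2} = 1 P^{2} = P^{2}$)
$- x{\left(j 26 \right)} = - \left(6 \cdot 26\right)^{2} = - 156^{2} = \left(-1\right) 24336 = -24336$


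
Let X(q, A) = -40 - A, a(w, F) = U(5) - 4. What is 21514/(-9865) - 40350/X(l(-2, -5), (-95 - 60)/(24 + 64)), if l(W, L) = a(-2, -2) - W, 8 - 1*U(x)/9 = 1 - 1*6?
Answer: 6991249478/6639145 ≈ 1053.0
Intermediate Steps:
U(x) = 117 (U(x) = 72 - 9*(1 - 1*6) = 72 - 9*(1 - 6) = 72 - 9*(-5) = 72 + 45 = 117)
a(w, F) = 113 (a(w, F) = 117 - 4 = 113)
l(W, L) = 113 - W
21514/(-9865) - 40350/X(l(-2, -5), (-95 - 60)/(24 + 64)) = 21514/(-9865) - 40350/(-40 - (-95 - 60)/(24 + 64)) = 21514*(-1/9865) - 40350/(-40 - (-155)/88) = -21514/9865 - 40350/(-40 - (-155)/88) = -21514/9865 - 40350/(-40 - 1*(-155/88)) = -21514/9865 - 40350/(-40 + 155/88) = -21514/9865 - 40350/(-3365/88) = -21514/9865 - 40350*(-88/3365) = -21514/9865 + 710160/673 = 6991249478/6639145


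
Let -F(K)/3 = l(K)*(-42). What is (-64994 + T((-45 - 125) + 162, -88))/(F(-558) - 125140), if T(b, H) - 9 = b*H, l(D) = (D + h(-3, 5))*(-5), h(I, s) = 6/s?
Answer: -64281/225644 ≈ -0.28488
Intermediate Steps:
l(D) = -6 - 5*D (l(D) = (D + 6/5)*(-5) = (6/5 + D)*(-5) = -6 - 5*D)
F(K) = -756 - 630*K (F(K) = -3*(-6 - 5*K)*(-42) = -3*(252 + 210*K) = -756 - 630*K)
T(b, H) = 9 + H*b (T(b, H) = 9 + b*H = 9 + H*b)
(-64994 + T((-45 - 125) + 162, -88))/(F(-558) - 125140) = (-64994 + (9 - 88*((-45 - 125) + 162)))/((-756 - 630*(-558)) - 125140) = (-64994 + (9 - 88*(-170 + 162)))/((-756 + 351540) - 125140) = (-64994 + (9 - 88*(-8)))/(350784 - 125140) = (-64994 + (9 + 704))/225644 = (-64994 + 713)*(1/225644) = -64281*1/225644 = -64281/225644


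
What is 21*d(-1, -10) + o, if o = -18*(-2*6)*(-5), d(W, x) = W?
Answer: -1101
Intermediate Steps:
o = -1080 (o = -(-216)*(-5) = -18*60 = -1080)
21*d(-1, -10) + o = 21*(-1) - 1080 = -21 - 1080 = -1101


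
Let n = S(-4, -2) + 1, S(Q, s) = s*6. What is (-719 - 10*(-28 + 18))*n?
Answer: 6809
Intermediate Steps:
S(Q, s) = 6*s
n = -11 (n = 6*(-2) + 1 = -12 + 1 = -11)
(-719 - 10*(-28 + 18))*n = (-719 - 10*(-28 + 18))*(-11) = (-719 - 10*(-10))*(-11) = (-719 + 100)*(-11) = -619*(-11) = 6809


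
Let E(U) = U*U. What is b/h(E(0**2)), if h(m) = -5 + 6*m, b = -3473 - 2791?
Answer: 6264/5 ≈ 1252.8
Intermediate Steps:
E(U) = U**2
b = -6264
b/h(E(0**2)) = -6264/(-5 + 6*(0**2)**2) = -6264/(-5 + 6*0**2) = -6264/(-5 + 6*0) = -6264/(-5 + 0) = -6264/(-5) = -6264*(-1/5) = 6264/5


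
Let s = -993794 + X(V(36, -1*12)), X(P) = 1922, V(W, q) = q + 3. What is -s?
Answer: 991872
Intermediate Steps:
V(W, q) = 3 + q
s = -991872 (s = -993794 + 1922 = -991872)
-s = -1*(-991872) = 991872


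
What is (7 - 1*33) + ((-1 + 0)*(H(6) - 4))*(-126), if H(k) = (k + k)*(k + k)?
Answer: 17614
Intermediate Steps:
H(k) = 4*k² (H(k) = (2*k)*(2*k) = 4*k²)
(7 - 1*33) + ((-1 + 0)*(H(6) - 4))*(-126) = (7 - 1*33) + ((-1 + 0)*(4*6² - 4))*(-126) = (7 - 33) - (4*36 - 4)*(-126) = -26 - (144 - 4)*(-126) = -26 - 1*140*(-126) = -26 - 140*(-126) = -26 + 17640 = 17614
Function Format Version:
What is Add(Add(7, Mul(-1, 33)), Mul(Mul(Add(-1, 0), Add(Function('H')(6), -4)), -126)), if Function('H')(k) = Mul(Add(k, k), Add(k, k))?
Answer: 17614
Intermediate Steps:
Function('H')(k) = Mul(4, Pow(k, 2)) (Function('H')(k) = Mul(Mul(2, k), Mul(2, k)) = Mul(4, Pow(k, 2)))
Add(Add(7, Mul(-1, 33)), Mul(Mul(Add(-1, 0), Add(Function('H')(6), -4)), -126)) = Add(Add(7, Mul(-1, 33)), Mul(Mul(Add(-1, 0), Add(Mul(4, Pow(6, 2)), -4)), -126)) = Add(Add(7, -33), Mul(Mul(-1, Add(Mul(4, 36), -4)), -126)) = Add(-26, Mul(Mul(-1, Add(144, -4)), -126)) = Add(-26, Mul(Mul(-1, 140), -126)) = Add(-26, Mul(-140, -126)) = Add(-26, 17640) = 17614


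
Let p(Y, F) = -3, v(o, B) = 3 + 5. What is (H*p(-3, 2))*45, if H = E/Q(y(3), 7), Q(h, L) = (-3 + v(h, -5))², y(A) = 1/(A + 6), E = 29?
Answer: -783/5 ≈ -156.60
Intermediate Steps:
v(o, B) = 8
y(A) = 1/(6 + A)
Q(h, L) = 25 (Q(h, L) = (-3 + 8)² = 5² = 25)
H = 29/25 ≈ 1.1600
(H*p(-3, 2))*45 = ((29/25)*(-3))*45 = -87/25*45 = -783/5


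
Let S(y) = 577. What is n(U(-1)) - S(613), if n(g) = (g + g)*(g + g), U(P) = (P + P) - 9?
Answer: -93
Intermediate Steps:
U(P) = -9 + 2*P (U(P) = 2*P - 9 = -9 + 2*P)
n(g) = 4*g**2 (n(g) = (2*g)*(2*g) = 4*g**2)
n(U(-1)) - S(613) = 4*(-9 + 2*(-1))**2 - 1*577 = 4*(-9 - 2)**2 - 577 = 4*(-11)**2 - 577 = 4*121 - 577 = 484 - 577 = -93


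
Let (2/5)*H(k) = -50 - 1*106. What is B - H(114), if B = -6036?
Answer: -5646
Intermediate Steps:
H(k) = -390 (H(k) = 5*(-50 - 1*106)/2 = 5*(-50 - 106)/2 = (5/2)*(-156) = -390)
B - H(114) = -6036 - 1*(-390) = -6036 + 390 = -5646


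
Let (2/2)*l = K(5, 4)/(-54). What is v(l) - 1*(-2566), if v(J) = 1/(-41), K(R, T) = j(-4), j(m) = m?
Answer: 105205/41 ≈ 2566.0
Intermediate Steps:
K(R, T) = -4
l = 2/27 (l = -4/(-54) = -4*(-1/54) = 2/27 ≈ 0.074074)
v(J) = -1/41
v(l) - 1*(-2566) = -1/41 - 1*(-2566) = -1/41 + 2566 = 105205/41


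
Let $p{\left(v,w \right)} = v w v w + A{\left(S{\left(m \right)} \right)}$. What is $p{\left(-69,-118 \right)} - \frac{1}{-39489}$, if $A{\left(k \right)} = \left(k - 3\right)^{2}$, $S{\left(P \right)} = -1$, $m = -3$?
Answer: $\frac{2617811896021}{39489} \approx 6.6292 \cdot 10^{7}$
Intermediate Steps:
$A{\left(k \right)} = \left(-3 + k\right)^{2}$
$p{\left(v,w \right)} = 16 + v^{2} w^{2}$ ($p{\left(v,w \right)} = v w v w + \left(-3 - 1\right)^{2} = w v^{2} w + \left(-4\right)^{2} = v^{2} w^{2} + 16 = 16 + v^{2} w^{2}$)
$p{\left(-69,-118 \right)} - \frac{1}{-39489} = \left(16 + \left(-69\right)^{2} \left(-118\right)^{2}\right) - \frac{1}{-39489} = \left(16 + 4761 \cdot 13924\right) - - \frac{1}{39489} = \left(16 + 66292164\right) + \frac{1}{39489} = 66292180 + \frac{1}{39489} = \frac{2617811896021}{39489}$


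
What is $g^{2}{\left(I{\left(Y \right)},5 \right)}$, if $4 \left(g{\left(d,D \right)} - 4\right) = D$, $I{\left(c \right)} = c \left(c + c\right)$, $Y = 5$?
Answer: $\frac{441}{16} \approx 27.563$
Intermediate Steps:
$I{\left(c \right)} = 2 c^{2}$ ($I{\left(c \right)} = c 2 c = 2 c^{2}$)
$g{\left(d,D \right)} = 4 + \frac{D}{4}$
$g^{2}{\left(I{\left(Y \right)},5 \right)} = \left(4 + \frac{1}{4} \cdot 5\right)^{2} = \left(4 + \frac{5}{4}\right)^{2} = \left(\frac{21}{4}\right)^{2} = \frac{441}{16}$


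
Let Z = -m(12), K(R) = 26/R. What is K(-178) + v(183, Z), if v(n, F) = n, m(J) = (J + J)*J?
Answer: 16274/89 ≈ 182.85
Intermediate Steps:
m(J) = 2*J**2 (m(J) = (2*J)*J = 2*J**2)
Z = -288 (Z = -2*12**2 = -2*144 = -1*288 = -288)
K(-178) + v(183, Z) = 26/(-178) + 183 = 26*(-1/178) + 183 = -13/89 + 183 = 16274/89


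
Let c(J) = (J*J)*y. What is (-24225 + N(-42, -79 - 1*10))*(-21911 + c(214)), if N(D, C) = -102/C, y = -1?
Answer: 145971078561/89 ≈ 1.6401e+9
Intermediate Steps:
c(J) = -J**2 (c(J) = (J*J)*(-1) = J**2*(-1) = -J**2)
(-24225 + N(-42, -79 - 1*10))*(-21911 + c(214)) = (-24225 - 102/(-79 - 1*10))*(-21911 - 1*214**2) = (-24225 - 102/(-79 - 10))*(-21911 - 1*45796) = (-24225 - 102/(-89))*(-21911 - 45796) = (-24225 - 102*(-1/89))*(-67707) = (-24225 + 102/89)*(-67707) = -2155923/89*(-67707) = 145971078561/89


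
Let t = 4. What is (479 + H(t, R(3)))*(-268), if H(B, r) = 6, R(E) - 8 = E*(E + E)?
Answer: -129980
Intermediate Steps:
R(E) = 8 + 2*E² (R(E) = 8 + E*(E + E) = 8 + E*(2*E) = 8 + 2*E²)
(479 + H(t, R(3)))*(-268) = (479 + 6)*(-268) = 485*(-268) = -129980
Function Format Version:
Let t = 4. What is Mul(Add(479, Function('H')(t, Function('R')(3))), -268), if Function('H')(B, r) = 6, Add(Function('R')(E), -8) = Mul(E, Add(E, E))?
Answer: -129980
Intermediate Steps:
Function('R')(E) = Add(8, Mul(2, Pow(E, 2))) (Function('R')(E) = Add(8, Mul(E, Add(E, E))) = Add(8, Mul(E, Mul(2, E))) = Add(8, Mul(2, Pow(E, 2))))
Mul(Add(479, Function('H')(t, Function('R')(3))), -268) = Mul(Add(479, 6), -268) = Mul(485, -268) = -129980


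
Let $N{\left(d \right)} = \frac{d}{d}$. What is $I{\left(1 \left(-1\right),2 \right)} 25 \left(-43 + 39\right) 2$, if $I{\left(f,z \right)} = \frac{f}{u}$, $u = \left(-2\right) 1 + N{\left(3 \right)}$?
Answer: $-200$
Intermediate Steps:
$N{\left(d \right)} = 1$
$u = -1$ ($u = \left(-2\right) 1 + 1 = -2 + 1 = -1$)
$I{\left(f,z \right)} = - f$ ($I{\left(f,z \right)} = \frac{f}{-1} = f \left(-1\right) = - f$)
$I{\left(1 \left(-1\right),2 \right)} 25 \left(-43 + 39\right) 2 = - 1 \left(-1\right) 25 \left(-43 + 39\right) 2 = \left(-1\right) \left(-1\right) 25 \left(-4\right) 2 = 1 \cdot 25 \left(-4\right) 2 = 25 \left(-4\right) 2 = \left(-100\right) 2 = -200$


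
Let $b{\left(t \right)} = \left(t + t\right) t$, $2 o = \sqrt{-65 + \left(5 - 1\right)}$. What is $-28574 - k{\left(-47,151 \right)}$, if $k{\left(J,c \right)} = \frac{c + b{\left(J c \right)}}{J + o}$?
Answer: $\frac{18683951294}{8897} + \frac{201469938 i \sqrt{61}}{8897} \approx 2.1 \cdot 10^{6} + 1.7686 \cdot 10^{5} i$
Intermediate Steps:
$o = \frac{i \sqrt{61}}{2}$ ($o = \frac{\sqrt{-65 + \left(5 - 1\right)}}{2} = \frac{\sqrt{-65 + 4}}{2} = \frac{\sqrt{-61}}{2} = \frac{i \sqrt{61}}{2} \approx 3.9051 i$)
$b{\left(t \right)} = 2 t^{2}$ ($b{\left(t \right)} = 2 t t = 2 t^{2}$)
$k{\left(J,c \right)} = \frac{c + 2 J^{2} c^{2}}{J + \frac{i \sqrt{61}}{2}}$ ($k{\left(J,c \right)} = \frac{c + 2 \left(J c\right)^{2}}{J + \frac{i \sqrt{61}}{2}} = \frac{c + 2 J^{2} c^{2}}{J + \frac{i \sqrt{61}}{2}}$)
$-28574 - k{\left(-47,151 \right)} = -28574 - 2 \cdot 151 \frac{1}{2 \left(-47\right) + i \sqrt{61}} \left(1 + 2 \cdot 151 \left(-47\right)^{2}\right) = -28574 - 2 \cdot 151 \frac{1}{-94 + i \sqrt{61}} \left(1 + 2 \cdot 151 \cdot 2209\right) = -28574 - 2 \cdot 151 \frac{1}{-94 + i \sqrt{61}} \left(1 + 667118\right) = -28574 - 2 \cdot 151 \frac{1}{-94 + i \sqrt{61}} \cdot 667119 = -28574 - \frac{201469938}{-94 + i \sqrt{61}}$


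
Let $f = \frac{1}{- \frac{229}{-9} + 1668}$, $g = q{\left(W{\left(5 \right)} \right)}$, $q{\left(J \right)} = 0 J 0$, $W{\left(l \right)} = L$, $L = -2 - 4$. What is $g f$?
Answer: $0$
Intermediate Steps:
$L = -6$
$W{\left(l \right)} = -6$
$q{\left(J \right)} = 0$ ($q{\left(J \right)} = 0 \cdot 0 = 0$)
$g = 0$
$f = \frac{9}{15241}$ ($f = \frac{1}{\left(-229\right) \left(- \frac{1}{9}\right) + 1668} = \frac{1}{\frac{229}{9} + 1668} = \frac{1}{\frac{15241}{9}} = \frac{9}{15241} \approx 0.00059051$)
$g f = 0 \cdot \frac{9}{15241} = 0$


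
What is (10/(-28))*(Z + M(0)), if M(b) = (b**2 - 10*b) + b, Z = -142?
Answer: 355/7 ≈ 50.714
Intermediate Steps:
M(b) = b**2 - 9*b
(10/(-28))*(Z + M(0)) = (10/(-28))*(-142 + 0*(-9 + 0)) = (10*(-1/28))*(-142 + 0*(-9)) = -5*(-142 + 0)/14 = -5/14*(-142) = 355/7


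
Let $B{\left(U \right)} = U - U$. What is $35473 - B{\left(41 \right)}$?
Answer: $35473$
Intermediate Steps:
$B{\left(U \right)} = 0$
$35473 - B{\left(41 \right)} = 35473 - 0 = 35473 + 0 = 35473$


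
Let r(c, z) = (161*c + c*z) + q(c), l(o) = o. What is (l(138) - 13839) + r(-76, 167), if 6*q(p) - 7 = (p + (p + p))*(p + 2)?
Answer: -214895/6 ≈ -35816.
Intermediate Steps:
q(p) = 7/6 + p*(2 + p)/2 (q(p) = 7/6 + ((p + (p + p))*(p + 2))/6 = 7/6 + ((p + 2*p)*(2 + p))/6 = 7/6 + ((3*p)*(2 + p))/6 = 7/6 + (3*p*(2 + p))/6 = 7/6 + p*(2 + p)/2)
r(c, z) = 7/6 + c²/2 + 162*c + c*z (r(c, z) = (161*c + c*z) + (7/6 + c + c²/2) = 7/6 + c²/2 + 162*c + c*z)
(l(138) - 13839) + r(-76, 167) = (138 - 13839) + (7/6 + (½)*(-76)² + 162*(-76) - 76*167) = -13701 + (7/6 + (½)*5776 - 12312 - 12692) = -13701 + (7/6 + 2888 - 12312 - 12692) = -13701 - 132689/6 = -214895/6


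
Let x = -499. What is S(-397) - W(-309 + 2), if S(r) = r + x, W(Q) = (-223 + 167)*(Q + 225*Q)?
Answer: -3886288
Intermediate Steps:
W(Q) = -12656*Q
S(r) = -499 + r (S(r) = r - 499 = -499 + r)
S(-397) - W(-309 + 2) = (-499 - 397) - (-12656)*(-309 + 2) = -896 - (-12656)*(-307) = -896 - 1*3885392 = -896 - 3885392 = -3886288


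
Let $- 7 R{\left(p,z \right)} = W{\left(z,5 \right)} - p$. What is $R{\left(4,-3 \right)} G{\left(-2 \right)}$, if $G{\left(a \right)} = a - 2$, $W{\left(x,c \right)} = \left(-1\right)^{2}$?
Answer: $- \frac{12}{7} \approx -1.7143$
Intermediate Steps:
$W{\left(x,c \right)} = 1$
$R{\left(p,z \right)} = - \frac{1}{7} + \frac{p}{7}$ ($R{\left(p,z \right)} = - \frac{1 - p}{7} = - \frac{1}{7} + \frac{p}{7}$)
$G{\left(a \right)} = -2 + a$ ($G{\left(a \right)} = a - 2 = -2 + a$)
$R{\left(4,-3 \right)} G{\left(-2 \right)} = \left(- \frac{1}{7} + \frac{1}{7} \cdot 4\right) \left(-2 - 2\right) = \left(- \frac{1}{7} + \frac{4}{7}\right) \left(-4\right) = \frac{3}{7} \left(-4\right) = - \frac{12}{7}$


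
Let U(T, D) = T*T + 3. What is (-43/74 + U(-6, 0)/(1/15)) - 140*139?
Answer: -1396793/74 ≈ -18876.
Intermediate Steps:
U(T, D) = 3 + T**2 (U(T, D) = T**2 + 3 = 3 + T**2)
(-43/74 + U(-6, 0)/(1/15)) - 140*139 = (-43/74 + (3 + (-6)**2)/(1/15)) - 140*139 = (-43*1/74 + (3 + 36)/(1/15)) - 19460 = (-43/74 + 39*15) - 19460 = (-43/74 + 585) - 19460 = 43247/74 - 19460 = -1396793/74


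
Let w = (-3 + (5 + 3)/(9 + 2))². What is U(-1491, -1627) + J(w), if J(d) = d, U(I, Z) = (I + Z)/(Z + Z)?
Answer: 1205514/196867 ≈ 6.1235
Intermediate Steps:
U(I, Z) = (I + Z)/(2*Z) (U(I, Z) = (I + Z)/((2*Z)) = (I + Z)*(1/(2*Z)) = (I + Z)/(2*Z))
w = 625/121 (w = (-3 + 8/11)² = (-25/11)² = 625/121 ≈ 5.1653)
U(-1491, -1627) + J(w) = (½)*(-1491 - 1627)/(-1627) + 625/121 = (½)*(-1/1627)*(-3118) + 625/121 = 1559/1627 + 625/121 = 1205514/196867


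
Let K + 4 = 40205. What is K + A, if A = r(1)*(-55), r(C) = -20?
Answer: 41301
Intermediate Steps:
K = 40201 (K = -4 + 40205 = 40201)
A = 1100 (A = -20*(-55) = 1100)
K + A = 40201 + 1100 = 41301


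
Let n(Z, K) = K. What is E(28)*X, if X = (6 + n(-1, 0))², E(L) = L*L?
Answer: 28224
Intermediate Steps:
E(L) = L²
X = 36 (X = (6 + 0)² = 6² = 36)
E(28)*X = 28²*36 = 784*36 = 28224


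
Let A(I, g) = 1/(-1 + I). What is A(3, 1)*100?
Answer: 50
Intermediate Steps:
A(3, 1)*100 = 100/(-1 + 3) = 100/2 = (½)*100 = 50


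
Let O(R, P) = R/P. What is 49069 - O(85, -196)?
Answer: 9617609/196 ≈ 49069.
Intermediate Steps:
49069 - O(85, -196) = 49069 - 85/(-196) = 49069 - 85*(-1)/196 = 49069 - 1*(-85/196) = 49069 + 85/196 = 9617609/196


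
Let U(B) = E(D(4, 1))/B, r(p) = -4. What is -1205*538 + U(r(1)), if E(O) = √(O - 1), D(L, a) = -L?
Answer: -648290 - I*√5/4 ≈ -6.4829e+5 - 0.55902*I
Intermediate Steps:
E(O) = √(-1 + O)
U(B) = I*√5/B (U(B) = √(-1 - 1*4)/B = √(-1 - 4)/B = √(-5)/B = (I*√5)/B = I*√5/B)
-1205*538 + U(r(1)) = -1205*538 + I*√5/(-4) = -648290 + I*√5*(-¼) = -648290 - I*√5/4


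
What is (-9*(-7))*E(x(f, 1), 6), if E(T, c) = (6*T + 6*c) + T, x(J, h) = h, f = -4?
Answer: 2709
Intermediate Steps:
E(T, c) = 6*c + 7*T
(-9*(-7))*E(x(f, 1), 6) = (-9*(-7))*(6*6 + 7*1) = 63*(36 + 7) = 63*43 = 2709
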